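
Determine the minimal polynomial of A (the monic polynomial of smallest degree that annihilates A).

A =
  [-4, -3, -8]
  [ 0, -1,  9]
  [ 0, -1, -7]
x^3 + 12*x^2 + 48*x + 64

The characteristic polynomial is χ_A(x) = (x + 4)^3, so the eigenvalues are known. The minimal polynomial is
  m_A(x) = Π_λ (x − λ)^{k_λ}
where k_λ is the size of the *largest* Jordan block for λ (equivalently, the smallest k with (A − λI)^k v = 0 for every generalised eigenvector v of λ).

  λ = -4: largest Jordan block has size 3, contributing (x + 4)^3

So m_A(x) = (x + 4)^3 = x^3 + 12*x^2 + 48*x + 64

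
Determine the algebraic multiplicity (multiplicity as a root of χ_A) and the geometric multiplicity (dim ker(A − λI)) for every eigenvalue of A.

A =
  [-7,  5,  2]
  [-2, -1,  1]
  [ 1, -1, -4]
λ = -4: alg = 3, geom = 1

Step 1 — factor the characteristic polynomial to read off the algebraic multiplicities:
  χ_A(x) = (x + 4)^3

Step 2 — compute geometric multiplicities via the rank-nullity identity g(λ) = n − rank(A − λI):
  rank(A − (-4)·I) = 2, so dim ker(A − (-4)·I) = n − 2 = 1

Summary:
  λ = -4: algebraic multiplicity = 3, geometric multiplicity = 1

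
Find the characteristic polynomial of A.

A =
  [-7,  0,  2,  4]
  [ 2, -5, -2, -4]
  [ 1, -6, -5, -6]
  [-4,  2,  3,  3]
x^4 + 14*x^3 + 72*x^2 + 162*x + 135

Expanding det(x·I − A) (e.g. by cofactor expansion or by noting that A is similar to its Jordan form J, which has the same characteristic polynomial as A) gives
  χ_A(x) = x^4 + 14*x^3 + 72*x^2 + 162*x + 135
which factors as (x + 3)^3*(x + 5). The eigenvalues (with algebraic multiplicities) are λ = -5 with multiplicity 1, λ = -3 with multiplicity 3.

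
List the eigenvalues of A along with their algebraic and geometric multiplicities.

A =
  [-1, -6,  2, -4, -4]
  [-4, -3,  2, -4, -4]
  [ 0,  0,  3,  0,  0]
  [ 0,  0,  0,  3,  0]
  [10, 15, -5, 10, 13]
λ = 3: alg = 5, geom = 4

Step 1 — factor the characteristic polynomial to read off the algebraic multiplicities:
  χ_A(x) = (x - 3)^5

Step 2 — compute geometric multiplicities via the rank-nullity identity g(λ) = n − rank(A − λI):
  rank(A − (3)·I) = 1, so dim ker(A − (3)·I) = n − 1 = 4

Summary:
  λ = 3: algebraic multiplicity = 5, geometric multiplicity = 4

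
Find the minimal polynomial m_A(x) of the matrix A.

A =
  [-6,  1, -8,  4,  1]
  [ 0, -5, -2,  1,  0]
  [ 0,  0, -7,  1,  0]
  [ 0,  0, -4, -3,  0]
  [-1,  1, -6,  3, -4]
x^2 + 10*x + 25

The characteristic polynomial is χ_A(x) = (x + 5)^5, so the eigenvalues are known. The minimal polynomial is
  m_A(x) = Π_λ (x − λ)^{k_λ}
where k_λ is the size of the *largest* Jordan block for λ (equivalently, the smallest k with (A − λI)^k v = 0 for every generalised eigenvector v of λ).

  λ = -5: largest Jordan block has size 2, contributing (x + 5)^2

So m_A(x) = (x + 5)^2 = x^2 + 10*x + 25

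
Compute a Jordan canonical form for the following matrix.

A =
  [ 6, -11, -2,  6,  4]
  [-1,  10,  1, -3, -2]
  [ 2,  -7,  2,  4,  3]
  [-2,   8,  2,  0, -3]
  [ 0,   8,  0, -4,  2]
J_3(4) ⊕ J_2(4)

The characteristic polynomial is
  det(x·I − A) = x^5 - 20*x^4 + 160*x^3 - 640*x^2 + 1280*x - 1024 = (x - 4)^5

Eigenvalues and multiplicities (the geometric multiplicity of λ is n − rank(A − λI), which equals the number of Jordan blocks for λ):
  λ = 4: algebraic multiplicity = 5, geometric multiplicity = 2

Determining the block sizes for each eigenvalue:
  λ = 4: with am = 5 and gm = 2, the partition is not yet determined (e.g. several partitions of 5 into 2 parts exist). Let N = A − (4)·I. Computing rank(N^1) = 3, rank(N^2) = 1, rank(N^3) = 0; the number of blocks of size ≥ j is rank(N^{j−1}) − rank(N^j), giving [2, 2, 1]. So we have 1 block(s) of size 3, 1 block(s) of size 2 → block sizes [3, 2]

Assembling the blocks gives a Jordan form
J =
  [4, 1, 0, 0, 0]
  [0, 4, 1, 0, 0]
  [0, 0, 4, 0, 0]
  [0, 0, 0, 4, 1]
  [0, 0, 0, 0, 4]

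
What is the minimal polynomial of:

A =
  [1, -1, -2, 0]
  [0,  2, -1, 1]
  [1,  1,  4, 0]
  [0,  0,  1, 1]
x^3 - 6*x^2 + 12*x - 8

The characteristic polynomial is χ_A(x) = (x - 2)^4, so the eigenvalues are known. The minimal polynomial is
  m_A(x) = Π_λ (x − λ)^{k_λ}
where k_λ is the size of the *largest* Jordan block for λ (equivalently, the smallest k with (A − λI)^k v = 0 for every generalised eigenvector v of λ).

  λ = 2: largest Jordan block has size 3, contributing (x − 2)^3

So m_A(x) = (x - 2)^3 = x^3 - 6*x^2 + 12*x - 8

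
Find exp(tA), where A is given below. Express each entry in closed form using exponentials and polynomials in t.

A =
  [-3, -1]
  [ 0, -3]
e^{tA} =
  [exp(-3*t), -t*exp(-3*t)]
  [0, exp(-3*t)]

Strategy: write A = P · J · P⁻¹ where J is a Jordan canonical form, so e^{tA} = P · e^{tJ} · P⁻¹, and e^{tJ} can be computed block-by-block.

A has Jordan form
J =
  [-3,  1]
  [ 0, -3]
(up to reordering of blocks).

Per-block formulas:
  For a 2×2 Jordan block J_2(-3): exp(t · J_2(-3)) = e^(-3t)·(I + t·N), where N is the 2×2 nilpotent shift.

After assembling e^{tJ} and conjugating by P, we get:

e^{tA} =
  [exp(-3*t), -t*exp(-3*t)]
  [0, exp(-3*t)]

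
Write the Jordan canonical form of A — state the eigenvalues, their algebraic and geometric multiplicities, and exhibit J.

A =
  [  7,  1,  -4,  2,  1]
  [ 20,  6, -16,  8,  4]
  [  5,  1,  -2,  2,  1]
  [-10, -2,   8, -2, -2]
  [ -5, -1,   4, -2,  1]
J_2(2) ⊕ J_1(2) ⊕ J_1(2) ⊕ J_1(2)

The characteristic polynomial is
  det(x·I − A) = x^5 - 10*x^4 + 40*x^3 - 80*x^2 + 80*x - 32 = (x - 2)^5

Eigenvalues and multiplicities (the geometric multiplicity of λ is n − rank(A − λI), which equals the number of Jordan blocks for λ):
  λ = 2: algebraic multiplicity = 5, geometric multiplicity = 4

Determining the block sizes for each eigenvalue:
  λ = 2: 4 blocks summing to 5 forces exactly one block of size 2 and the rest size 1 → block sizes [2, 1, 1, 1]

Assembling the blocks gives a Jordan form
J =
  [2, 1, 0, 0, 0]
  [0, 2, 0, 0, 0]
  [0, 0, 2, 0, 0]
  [0, 0, 0, 2, 0]
  [0, 0, 0, 0, 2]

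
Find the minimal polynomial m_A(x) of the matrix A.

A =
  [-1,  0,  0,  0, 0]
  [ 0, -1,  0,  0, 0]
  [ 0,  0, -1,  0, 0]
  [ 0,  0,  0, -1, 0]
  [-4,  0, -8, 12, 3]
x^2 - 2*x - 3

The characteristic polynomial is χ_A(x) = (x - 3)*(x + 1)^4, so the eigenvalues are known. The minimal polynomial is
  m_A(x) = Π_λ (x − λ)^{k_λ}
where k_λ is the size of the *largest* Jordan block for λ (equivalently, the smallest k with (A − λI)^k v = 0 for every generalised eigenvector v of λ).

  λ = -1: largest Jordan block has size 1, contributing (x + 1)
  λ = 3: largest Jordan block has size 1, contributing (x − 3)

So m_A(x) = (x - 3)*(x + 1) = x^2 - 2*x - 3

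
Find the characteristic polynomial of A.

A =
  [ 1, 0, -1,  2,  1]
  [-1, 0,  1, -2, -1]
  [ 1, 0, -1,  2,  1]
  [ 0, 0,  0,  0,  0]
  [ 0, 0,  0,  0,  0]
x^5

Expanding det(x·I − A) (e.g. by cofactor expansion or by noting that A is similar to its Jordan form J, which has the same characteristic polynomial as A) gives
  χ_A(x) = x^5
which factors as x^5. The eigenvalues (with algebraic multiplicities) are λ = 0 with multiplicity 5.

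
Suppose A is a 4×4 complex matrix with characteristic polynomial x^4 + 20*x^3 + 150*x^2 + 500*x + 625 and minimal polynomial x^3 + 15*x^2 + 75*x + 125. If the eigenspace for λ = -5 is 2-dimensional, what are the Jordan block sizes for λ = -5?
Block sizes for λ = -5: [3, 1]

Step 1 — from the characteristic polynomial, algebraic multiplicity of λ = -5 is 4. From dim ker(A − (-5)·I) = 2, there are exactly 2 Jordan blocks for λ = -5.
Step 2 — from the minimal polynomial, the factor (x + 5)^3 tells us the largest block for λ = -5 has size 3.
Step 3 — with total size 4, 2 blocks, and largest block 3, the block sizes (in nonincreasing order) are [3, 1].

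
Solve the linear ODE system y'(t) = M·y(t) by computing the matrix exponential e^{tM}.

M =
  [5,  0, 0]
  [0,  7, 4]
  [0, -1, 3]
e^{tM} =
  [exp(5*t), 0, 0]
  [0, 2*t*exp(5*t) + exp(5*t), 4*t*exp(5*t)]
  [0, -t*exp(5*t), -2*t*exp(5*t) + exp(5*t)]

Strategy: write M = P · J · P⁻¹ where J is a Jordan canonical form, so e^{tM} = P · e^{tJ} · P⁻¹, and e^{tJ} can be computed block-by-block.

M has Jordan form
J =
  [5, 1, 0]
  [0, 5, 0]
  [0, 0, 5]
(up to reordering of blocks).

Per-block formulas:
  For a 1×1 block at λ = 5: exp(t · [5]) = [e^(5t)].
  For a 2×2 Jordan block J_2(5): exp(t · J_2(5)) = e^(5t)·(I + t·N), where N is the 2×2 nilpotent shift.

After assembling e^{tJ} and conjugating by P, we get:

e^{tM} =
  [exp(5*t), 0, 0]
  [0, 2*t*exp(5*t) + exp(5*t), 4*t*exp(5*t)]
  [0, -t*exp(5*t), -2*t*exp(5*t) + exp(5*t)]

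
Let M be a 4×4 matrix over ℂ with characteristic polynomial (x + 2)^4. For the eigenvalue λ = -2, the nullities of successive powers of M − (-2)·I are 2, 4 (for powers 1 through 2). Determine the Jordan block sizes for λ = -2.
Block sizes for λ = -2: [2, 2]

From the dimensions of kernels of powers, the number of Jordan blocks of size at least j is d_j − d_{j−1} where d_j = dim ker(N^j) (with d_0 = 0). Computing the differences gives [2, 2].
The number of blocks of size exactly k is (#blocks of size ≥ k) − (#blocks of size ≥ k + 1), so the partition is: 2 block(s) of size 2.
In nonincreasing order the block sizes are [2, 2].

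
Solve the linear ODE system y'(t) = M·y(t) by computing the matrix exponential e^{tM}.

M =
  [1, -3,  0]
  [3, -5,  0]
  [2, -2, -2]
e^{tM} =
  [3*t*exp(-2*t) + exp(-2*t), -3*t*exp(-2*t), 0]
  [3*t*exp(-2*t), -3*t*exp(-2*t) + exp(-2*t), 0]
  [2*t*exp(-2*t), -2*t*exp(-2*t), exp(-2*t)]

Strategy: write M = P · J · P⁻¹ where J is a Jordan canonical form, so e^{tM} = P · e^{tJ} · P⁻¹, and e^{tJ} can be computed block-by-block.

M has Jordan form
J =
  [-2,  1,  0]
  [ 0, -2,  0]
  [ 0,  0, -2]
(up to reordering of blocks).

Per-block formulas:
  For a 1×1 block at λ = -2: exp(t · [-2]) = [e^(-2t)].
  For a 2×2 Jordan block J_2(-2): exp(t · J_2(-2)) = e^(-2t)·(I + t·N), where N is the 2×2 nilpotent shift.

After assembling e^{tJ} and conjugating by P, we get:

e^{tM} =
  [3*t*exp(-2*t) + exp(-2*t), -3*t*exp(-2*t), 0]
  [3*t*exp(-2*t), -3*t*exp(-2*t) + exp(-2*t), 0]
  [2*t*exp(-2*t), -2*t*exp(-2*t), exp(-2*t)]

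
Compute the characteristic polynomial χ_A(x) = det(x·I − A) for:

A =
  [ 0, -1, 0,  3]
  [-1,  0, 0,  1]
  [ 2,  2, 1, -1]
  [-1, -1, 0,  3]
x^4 - 4*x^3 + 6*x^2 - 4*x + 1

Expanding det(x·I − A) (e.g. by cofactor expansion or by noting that A is similar to its Jordan form J, which has the same characteristic polynomial as A) gives
  χ_A(x) = x^4 - 4*x^3 + 6*x^2 - 4*x + 1
which factors as (x - 1)^4. The eigenvalues (with algebraic multiplicities) are λ = 1 with multiplicity 4.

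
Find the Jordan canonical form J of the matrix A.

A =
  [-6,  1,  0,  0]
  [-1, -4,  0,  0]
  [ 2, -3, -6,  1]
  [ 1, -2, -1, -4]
J_2(-5) ⊕ J_2(-5)

The characteristic polynomial is
  det(x·I − A) = x^4 + 20*x^3 + 150*x^2 + 500*x + 625 = (x + 5)^4

Eigenvalues and multiplicities (the geometric multiplicity of λ is n − rank(A − λI), which equals the number of Jordan blocks for λ):
  λ = -5: algebraic multiplicity = 4, geometric multiplicity = 2

Determining the block sizes for each eigenvalue:
  λ = -5: with am = 4 and gm = 2, the partition is not yet determined (e.g. several partitions of 4 into 2 parts exist). Let N = A − (-5)·I. Computing rank(N^1) = 2, rank(N^2) = 0; the number of blocks of size ≥ j is rank(N^{j−1}) − rank(N^j), giving [2, 2]. So we have 2 block(s) of size 2 → block sizes [2, 2]

Assembling the blocks gives a Jordan form
J =
  [-5,  1,  0,  0]
  [ 0, -5,  0,  0]
  [ 0,  0, -5,  1]
  [ 0,  0,  0, -5]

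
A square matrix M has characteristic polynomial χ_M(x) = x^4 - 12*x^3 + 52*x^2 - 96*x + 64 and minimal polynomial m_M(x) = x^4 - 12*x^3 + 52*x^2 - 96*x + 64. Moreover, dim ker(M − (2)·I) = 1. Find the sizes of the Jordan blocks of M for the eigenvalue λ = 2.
Block sizes for λ = 2: [2]

Step 1 — from the characteristic polynomial, algebraic multiplicity of λ = 2 is 2. From dim ker(M − (2)·I) = 1, there are exactly 1 Jordan blocks for λ = 2.
Step 2 — from the minimal polynomial, the factor (x − 2)^2 tells us the largest block for λ = 2 has size 2.
Step 3 — with total size 2, 1 blocks, and largest block 2, the block sizes (in nonincreasing order) are [2].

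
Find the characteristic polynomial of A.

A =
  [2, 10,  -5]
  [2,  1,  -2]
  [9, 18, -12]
x^3 + 9*x^2 + 27*x + 27

Expanding det(x·I − A) (e.g. by cofactor expansion or by noting that A is similar to its Jordan form J, which has the same characteristic polynomial as A) gives
  χ_A(x) = x^3 + 9*x^2 + 27*x + 27
which factors as (x + 3)^3. The eigenvalues (with algebraic multiplicities) are λ = -3 with multiplicity 3.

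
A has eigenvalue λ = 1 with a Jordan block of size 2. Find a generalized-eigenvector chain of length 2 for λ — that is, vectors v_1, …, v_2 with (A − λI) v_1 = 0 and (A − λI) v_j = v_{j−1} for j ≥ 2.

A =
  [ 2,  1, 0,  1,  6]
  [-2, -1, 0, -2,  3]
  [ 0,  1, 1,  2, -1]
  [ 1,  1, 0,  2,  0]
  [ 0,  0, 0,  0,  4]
A Jordan chain for λ = 1 of length 2:
v_1 = (1, -2, 0, 1, 0)ᵀ
v_2 = (1, 0, 0, 0, 0)ᵀ

Let N = A − (1)·I. We want v_2 with N^2 v_2 = 0 but N^1 v_2 ≠ 0; then v_{j-1} := N · v_j for j = 2, …, 2.

Pick v_2 = (1, 0, 0, 0, 0)ᵀ.
Then v_1 = N · v_2 = (1, -2, 0, 1, 0)ᵀ.

Sanity check: (A − (1)·I) v_1 = (0, 0, 0, 0, 0)ᵀ = 0. ✓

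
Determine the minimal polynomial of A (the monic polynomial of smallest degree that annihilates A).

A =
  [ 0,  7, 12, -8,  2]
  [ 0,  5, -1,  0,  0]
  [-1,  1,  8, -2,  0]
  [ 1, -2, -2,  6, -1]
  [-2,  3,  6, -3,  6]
x^3 - 15*x^2 + 75*x - 125

The characteristic polynomial is χ_A(x) = (x - 5)^5, so the eigenvalues are known. The minimal polynomial is
  m_A(x) = Π_λ (x − λ)^{k_λ}
where k_λ is the size of the *largest* Jordan block for λ (equivalently, the smallest k with (A − λI)^k v = 0 for every generalised eigenvector v of λ).

  λ = 5: largest Jordan block has size 3, contributing (x − 5)^3

So m_A(x) = (x - 5)^3 = x^3 - 15*x^2 + 75*x - 125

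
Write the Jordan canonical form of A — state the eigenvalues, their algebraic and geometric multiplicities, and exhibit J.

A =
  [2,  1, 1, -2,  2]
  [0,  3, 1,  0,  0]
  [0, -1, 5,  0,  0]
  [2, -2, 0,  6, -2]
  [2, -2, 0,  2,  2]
J_1(2) ⊕ J_2(4) ⊕ J_1(4) ⊕ J_1(4)

The characteristic polynomial is
  det(x·I − A) = x^5 - 18*x^4 + 128*x^3 - 448*x^2 + 768*x - 512 = (x - 4)^4*(x - 2)

Eigenvalues and multiplicities (the geometric multiplicity of λ is n − rank(A − λI), which equals the number of Jordan blocks for λ):
  λ = 2: algebraic multiplicity = 1, geometric multiplicity = 1
  λ = 4: algebraic multiplicity = 4, geometric multiplicity = 3

Determining the block sizes for each eigenvalue:
  λ = 2: one block (gm = 1), so the single block has size am = 1 → block sizes [1]
  λ = 4: 3 blocks summing to 4 forces exactly one block of size 2 and the rest size 1 → block sizes [2, 1, 1]

Assembling the blocks gives a Jordan form
J =
  [2, 0, 0, 0, 0]
  [0, 4, 1, 0, 0]
  [0, 0, 4, 0, 0]
  [0, 0, 0, 4, 0]
  [0, 0, 0, 0, 4]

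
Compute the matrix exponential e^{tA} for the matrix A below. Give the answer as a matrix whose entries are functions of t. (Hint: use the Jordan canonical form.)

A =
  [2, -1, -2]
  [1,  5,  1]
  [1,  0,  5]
e^{tA} =
  [t^2*exp(4*t)/2 - 2*t*exp(4*t) + exp(4*t), t^2*exp(4*t)/2 - t*exp(4*t), t^2*exp(4*t)/2 - 2*t*exp(4*t)]
  [t*exp(4*t), t*exp(4*t) + exp(4*t), t*exp(4*t)]
  [-t^2*exp(4*t)/2 + t*exp(4*t), -t^2*exp(4*t)/2, -t^2*exp(4*t)/2 + t*exp(4*t) + exp(4*t)]

Strategy: write A = P · J · P⁻¹ where J is a Jordan canonical form, so e^{tA} = P · e^{tJ} · P⁻¹, and e^{tJ} can be computed block-by-block.

A has Jordan form
J =
  [4, 1, 0]
  [0, 4, 1]
  [0, 0, 4]
(up to reordering of blocks).

Per-block formulas:
  For a 3×3 Jordan block J_3(4): exp(t · J_3(4)) = e^(4t)·(I + t·N + (t^2/2)·N^2), where N is the 3×3 nilpotent shift.

After assembling e^{tJ} and conjugating by P, we get:

e^{tA} =
  [t^2*exp(4*t)/2 - 2*t*exp(4*t) + exp(4*t), t^2*exp(4*t)/2 - t*exp(4*t), t^2*exp(4*t)/2 - 2*t*exp(4*t)]
  [t*exp(4*t), t*exp(4*t) + exp(4*t), t*exp(4*t)]
  [-t^2*exp(4*t)/2 + t*exp(4*t), -t^2*exp(4*t)/2, -t^2*exp(4*t)/2 + t*exp(4*t) + exp(4*t)]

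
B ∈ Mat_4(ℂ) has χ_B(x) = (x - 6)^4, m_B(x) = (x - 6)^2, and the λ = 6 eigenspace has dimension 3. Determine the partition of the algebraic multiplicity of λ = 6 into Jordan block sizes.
Block sizes for λ = 6: [2, 1, 1]

Step 1 — from the characteristic polynomial, algebraic multiplicity of λ = 6 is 4. From dim ker(B − (6)·I) = 3, there are exactly 3 Jordan blocks for λ = 6.
Step 2 — from the minimal polynomial, the factor (x − 6)^2 tells us the largest block for λ = 6 has size 2.
Step 3 — with total size 4, 3 blocks, and largest block 2, the block sizes (in nonincreasing order) are [2, 1, 1].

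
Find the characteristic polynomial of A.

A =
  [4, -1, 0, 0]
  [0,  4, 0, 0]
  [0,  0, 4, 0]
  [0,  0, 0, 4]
x^4 - 16*x^3 + 96*x^2 - 256*x + 256

Expanding det(x·I − A) (e.g. by cofactor expansion or by noting that A is similar to its Jordan form J, which has the same characteristic polynomial as A) gives
  χ_A(x) = x^4 - 16*x^3 + 96*x^2 - 256*x + 256
which factors as (x - 4)^4. The eigenvalues (with algebraic multiplicities) are λ = 4 with multiplicity 4.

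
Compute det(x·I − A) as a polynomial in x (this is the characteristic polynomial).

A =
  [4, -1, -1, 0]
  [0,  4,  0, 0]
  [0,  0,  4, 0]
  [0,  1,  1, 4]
x^4 - 16*x^3 + 96*x^2 - 256*x + 256

Expanding det(x·I − A) (e.g. by cofactor expansion or by noting that A is similar to its Jordan form J, which has the same characteristic polynomial as A) gives
  χ_A(x) = x^4 - 16*x^3 + 96*x^2 - 256*x + 256
which factors as (x - 4)^4. The eigenvalues (with algebraic multiplicities) are λ = 4 with multiplicity 4.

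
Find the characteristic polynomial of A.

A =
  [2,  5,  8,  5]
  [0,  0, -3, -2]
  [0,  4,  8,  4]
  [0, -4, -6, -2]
x^4 - 8*x^3 + 24*x^2 - 32*x + 16

Expanding det(x·I − A) (e.g. by cofactor expansion or by noting that A is similar to its Jordan form J, which has the same characteristic polynomial as A) gives
  χ_A(x) = x^4 - 8*x^3 + 24*x^2 - 32*x + 16
which factors as (x - 2)^4. The eigenvalues (with algebraic multiplicities) are λ = 2 with multiplicity 4.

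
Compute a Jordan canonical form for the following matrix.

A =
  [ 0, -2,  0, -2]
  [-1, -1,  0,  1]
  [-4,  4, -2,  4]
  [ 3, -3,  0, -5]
J_2(-2) ⊕ J_1(-2) ⊕ J_1(-2)

The characteristic polynomial is
  det(x·I − A) = x^4 + 8*x^3 + 24*x^2 + 32*x + 16 = (x + 2)^4

Eigenvalues and multiplicities (the geometric multiplicity of λ is n − rank(A − λI), which equals the number of Jordan blocks for λ):
  λ = -2: algebraic multiplicity = 4, geometric multiplicity = 3

Determining the block sizes for each eigenvalue:
  λ = -2: 3 blocks summing to 4 forces exactly one block of size 2 and the rest size 1 → block sizes [2, 1, 1]

Assembling the blocks gives a Jordan form
J =
  [-2,  1,  0,  0]
  [ 0, -2,  0,  0]
  [ 0,  0, -2,  0]
  [ 0,  0,  0, -2]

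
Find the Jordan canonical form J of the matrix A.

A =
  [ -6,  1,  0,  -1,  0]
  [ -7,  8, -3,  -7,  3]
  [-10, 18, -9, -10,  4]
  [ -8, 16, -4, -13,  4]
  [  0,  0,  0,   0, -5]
J_3(-5) ⊕ J_1(-5) ⊕ J_1(-5)

The characteristic polynomial is
  det(x·I − A) = x^5 + 25*x^4 + 250*x^3 + 1250*x^2 + 3125*x + 3125 = (x + 5)^5

Eigenvalues and multiplicities (the geometric multiplicity of λ is n − rank(A − λI), which equals the number of Jordan blocks for λ):
  λ = -5: algebraic multiplicity = 5, geometric multiplicity = 3

Determining the block sizes for each eigenvalue:
  λ = -5: with am = 5 and gm = 3, the partition is not yet determined (e.g. several partitions of 5 into 3 parts exist). Let N = A − (-5)·I. Computing rank(N^1) = 2, rank(N^2) = 1, rank(N^3) = 0; the number of blocks of size ≥ j is rank(N^{j−1}) − rank(N^j), giving [3, 1, 1]. So we have 1 block(s) of size 3, 2 block(s) of size 1 → block sizes [3, 1, 1]

Assembling the blocks gives a Jordan form
J =
  [-5,  1,  0,  0,  0]
  [ 0, -5,  1,  0,  0]
  [ 0,  0, -5,  0,  0]
  [ 0,  0,  0, -5,  0]
  [ 0,  0,  0,  0, -5]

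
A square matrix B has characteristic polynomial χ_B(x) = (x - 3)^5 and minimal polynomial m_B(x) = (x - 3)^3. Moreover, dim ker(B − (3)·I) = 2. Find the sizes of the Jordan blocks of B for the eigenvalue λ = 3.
Block sizes for λ = 3: [3, 2]

Step 1 — from the characteristic polynomial, algebraic multiplicity of λ = 3 is 5. From dim ker(B − (3)·I) = 2, there are exactly 2 Jordan blocks for λ = 3.
Step 2 — from the minimal polynomial, the factor (x − 3)^3 tells us the largest block for λ = 3 has size 3.
Step 3 — with total size 5, 2 blocks, and largest block 3, the block sizes (in nonincreasing order) are [3, 2].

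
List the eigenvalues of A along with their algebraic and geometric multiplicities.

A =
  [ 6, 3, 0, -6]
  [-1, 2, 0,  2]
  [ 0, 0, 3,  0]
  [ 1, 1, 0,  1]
λ = 3: alg = 4, geom = 3

Step 1 — factor the characteristic polynomial to read off the algebraic multiplicities:
  χ_A(x) = (x - 3)^4

Step 2 — compute geometric multiplicities via the rank-nullity identity g(λ) = n − rank(A − λI):
  rank(A − (3)·I) = 1, so dim ker(A − (3)·I) = n − 1 = 3

Summary:
  λ = 3: algebraic multiplicity = 4, geometric multiplicity = 3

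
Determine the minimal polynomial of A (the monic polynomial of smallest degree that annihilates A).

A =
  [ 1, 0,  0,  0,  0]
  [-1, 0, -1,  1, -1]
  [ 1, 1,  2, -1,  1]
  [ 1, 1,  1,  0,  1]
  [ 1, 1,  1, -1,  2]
x^2 - 2*x + 1

The characteristic polynomial is χ_A(x) = (x - 1)^5, so the eigenvalues are known. The minimal polynomial is
  m_A(x) = Π_λ (x − λ)^{k_λ}
where k_λ is the size of the *largest* Jordan block for λ (equivalently, the smallest k with (A − λI)^k v = 0 for every generalised eigenvector v of λ).

  λ = 1: largest Jordan block has size 2, contributing (x − 1)^2

So m_A(x) = (x - 1)^2 = x^2 - 2*x + 1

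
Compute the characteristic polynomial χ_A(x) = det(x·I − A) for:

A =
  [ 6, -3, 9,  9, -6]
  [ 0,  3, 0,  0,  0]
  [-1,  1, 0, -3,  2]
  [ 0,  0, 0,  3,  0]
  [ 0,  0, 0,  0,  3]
x^5 - 15*x^4 + 90*x^3 - 270*x^2 + 405*x - 243

Expanding det(x·I − A) (e.g. by cofactor expansion or by noting that A is similar to its Jordan form J, which has the same characteristic polynomial as A) gives
  χ_A(x) = x^5 - 15*x^4 + 90*x^3 - 270*x^2 + 405*x - 243
which factors as (x - 3)^5. The eigenvalues (with algebraic multiplicities) are λ = 3 with multiplicity 5.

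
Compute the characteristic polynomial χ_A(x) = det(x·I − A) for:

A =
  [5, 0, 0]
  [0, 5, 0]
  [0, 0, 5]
x^3 - 15*x^2 + 75*x - 125

Expanding det(x·I − A) (e.g. by cofactor expansion or by noting that A is similar to its Jordan form J, which has the same characteristic polynomial as A) gives
  χ_A(x) = x^3 - 15*x^2 + 75*x - 125
which factors as (x - 5)^3. The eigenvalues (with algebraic multiplicities) are λ = 5 with multiplicity 3.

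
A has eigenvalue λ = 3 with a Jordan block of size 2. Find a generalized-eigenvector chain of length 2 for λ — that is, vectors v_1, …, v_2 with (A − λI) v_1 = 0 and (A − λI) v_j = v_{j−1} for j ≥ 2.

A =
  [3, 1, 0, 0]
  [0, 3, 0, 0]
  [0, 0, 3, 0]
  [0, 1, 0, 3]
A Jordan chain for λ = 3 of length 2:
v_1 = (1, 0, 0, 1)ᵀ
v_2 = (0, 1, 0, 0)ᵀ

Let N = A − (3)·I. We want v_2 with N^2 v_2 = 0 but N^1 v_2 ≠ 0; then v_{j-1} := N · v_j for j = 2, …, 2.

Pick v_2 = (0, 1, 0, 0)ᵀ.
Then v_1 = N · v_2 = (1, 0, 0, 1)ᵀ.

Sanity check: (A − (3)·I) v_1 = (0, 0, 0, 0)ᵀ = 0. ✓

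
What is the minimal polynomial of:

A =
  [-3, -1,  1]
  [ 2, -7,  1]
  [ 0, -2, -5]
x^3 + 15*x^2 + 75*x + 125

The characteristic polynomial is χ_A(x) = (x + 5)^3, so the eigenvalues are known. The minimal polynomial is
  m_A(x) = Π_λ (x − λ)^{k_λ}
where k_λ is the size of the *largest* Jordan block for λ (equivalently, the smallest k with (A − λI)^k v = 0 for every generalised eigenvector v of λ).

  λ = -5: largest Jordan block has size 3, contributing (x + 5)^3

So m_A(x) = (x + 5)^3 = x^3 + 15*x^2 + 75*x + 125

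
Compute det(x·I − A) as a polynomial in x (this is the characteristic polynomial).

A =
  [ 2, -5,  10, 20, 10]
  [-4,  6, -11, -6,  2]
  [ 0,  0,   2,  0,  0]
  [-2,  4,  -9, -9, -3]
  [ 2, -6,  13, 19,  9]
x^5 - 10*x^4 + 40*x^3 - 80*x^2 + 80*x - 32

Expanding det(x·I − A) (e.g. by cofactor expansion or by noting that A is similar to its Jordan form J, which has the same characteristic polynomial as A) gives
  χ_A(x) = x^5 - 10*x^4 + 40*x^3 - 80*x^2 + 80*x - 32
which factors as (x - 2)^5. The eigenvalues (with algebraic multiplicities) are λ = 2 with multiplicity 5.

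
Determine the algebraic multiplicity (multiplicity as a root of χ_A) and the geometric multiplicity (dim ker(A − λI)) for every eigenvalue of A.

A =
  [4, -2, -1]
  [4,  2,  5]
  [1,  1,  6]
λ = 4: alg = 3, geom = 1

Step 1 — factor the characteristic polynomial to read off the algebraic multiplicities:
  χ_A(x) = (x - 4)^3

Step 2 — compute geometric multiplicities via the rank-nullity identity g(λ) = n − rank(A − λI):
  rank(A − (4)·I) = 2, so dim ker(A − (4)·I) = n − 2 = 1

Summary:
  λ = 4: algebraic multiplicity = 3, geometric multiplicity = 1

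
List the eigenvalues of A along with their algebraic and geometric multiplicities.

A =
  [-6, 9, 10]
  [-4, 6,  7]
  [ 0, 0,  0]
λ = 0: alg = 3, geom = 1

Step 1 — factor the characteristic polynomial to read off the algebraic multiplicities:
  χ_A(x) = x^3

Step 2 — compute geometric multiplicities via the rank-nullity identity g(λ) = n − rank(A − λI):
  rank(A − (0)·I) = 2, so dim ker(A − (0)·I) = n − 2 = 1

Summary:
  λ = 0: algebraic multiplicity = 3, geometric multiplicity = 1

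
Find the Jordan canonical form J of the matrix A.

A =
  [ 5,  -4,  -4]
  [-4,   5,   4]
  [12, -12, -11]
J_1(-3) ⊕ J_1(1) ⊕ J_1(1)

The characteristic polynomial is
  det(x·I − A) = x^3 + x^2 - 5*x + 3 = (x - 1)^2*(x + 3)

Eigenvalues and multiplicities (the geometric multiplicity of λ is n − rank(A − λI), which equals the number of Jordan blocks for λ):
  λ = -3: algebraic multiplicity = 1, geometric multiplicity = 1
  λ = 1: algebraic multiplicity = 2, geometric multiplicity = 2

Determining the block sizes for each eigenvalue:
  λ = -3: one block (gm = 1), so the single block has size am = 1 → block sizes [1]
  λ = 1: gm = am = 2, so every block has size 1 → block sizes [1, 1]

Assembling the blocks gives a Jordan form
J =
  [-3, 0, 0]
  [ 0, 1, 0]
  [ 0, 0, 1]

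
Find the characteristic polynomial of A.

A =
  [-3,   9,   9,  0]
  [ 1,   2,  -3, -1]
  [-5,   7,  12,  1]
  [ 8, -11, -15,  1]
x^4 - 12*x^3 + 54*x^2 - 108*x + 81

Expanding det(x·I − A) (e.g. by cofactor expansion or by noting that A is similar to its Jordan form J, which has the same characteristic polynomial as A) gives
  χ_A(x) = x^4 - 12*x^3 + 54*x^2 - 108*x + 81
which factors as (x - 3)^4. The eigenvalues (with algebraic multiplicities) are λ = 3 with multiplicity 4.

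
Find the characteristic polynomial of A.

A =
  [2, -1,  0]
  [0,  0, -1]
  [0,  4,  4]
x^3 - 6*x^2 + 12*x - 8

Expanding det(x·I − A) (e.g. by cofactor expansion or by noting that A is similar to its Jordan form J, which has the same characteristic polynomial as A) gives
  χ_A(x) = x^3 - 6*x^2 + 12*x - 8
which factors as (x - 2)^3. The eigenvalues (with algebraic multiplicities) are λ = 2 with multiplicity 3.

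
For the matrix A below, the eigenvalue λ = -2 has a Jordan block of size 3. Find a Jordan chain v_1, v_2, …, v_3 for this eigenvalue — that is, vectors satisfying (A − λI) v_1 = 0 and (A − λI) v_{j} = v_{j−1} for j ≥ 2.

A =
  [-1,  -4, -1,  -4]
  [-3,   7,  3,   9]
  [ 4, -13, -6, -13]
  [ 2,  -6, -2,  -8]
A Jordan chain for λ = -2 of length 3:
v_1 = (1, 0, 1, 0)ᵀ
v_2 = (1, -3, 4, 2)ᵀ
v_3 = (1, 0, 0, 0)ᵀ

Let N = A − (-2)·I. We want v_3 with N^3 v_3 = 0 but N^2 v_3 ≠ 0; then v_{j-1} := N · v_j for j = 3, …, 2.

Pick v_3 = (1, 0, 0, 0)ᵀ.
Then v_2 = N · v_3 = (1, -3, 4, 2)ᵀ.
Then v_1 = N · v_2 = (1, 0, 1, 0)ᵀ.

Sanity check: (A − (-2)·I) v_1 = (0, 0, 0, 0)ᵀ = 0. ✓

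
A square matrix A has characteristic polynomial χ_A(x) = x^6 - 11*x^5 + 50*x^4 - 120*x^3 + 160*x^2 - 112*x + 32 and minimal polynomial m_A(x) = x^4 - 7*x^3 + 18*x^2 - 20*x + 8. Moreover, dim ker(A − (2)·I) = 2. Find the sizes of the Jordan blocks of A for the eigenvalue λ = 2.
Block sizes for λ = 2: [3, 2]

Step 1 — from the characteristic polynomial, algebraic multiplicity of λ = 2 is 5. From dim ker(A − (2)·I) = 2, there are exactly 2 Jordan blocks for λ = 2.
Step 2 — from the minimal polynomial, the factor (x − 2)^3 tells us the largest block for λ = 2 has size 3.
Step 3 — with total size 5, 2 blocks, and largest block 3, the block sizes (in nonincreasing order) are [3, 2].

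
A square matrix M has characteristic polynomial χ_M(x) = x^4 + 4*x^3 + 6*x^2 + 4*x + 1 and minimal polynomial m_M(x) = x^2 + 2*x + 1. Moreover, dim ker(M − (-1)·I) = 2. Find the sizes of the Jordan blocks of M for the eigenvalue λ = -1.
Block sizes for λ = -1: [2, 2]

Step 1 — from the characteristic polynomial, algebraic multiplicity of λ = -1 is 4. From dim ker(M − (-1)·I) = 2, there are exactly 2 Jordan blocks for λ = -1.
Step 2 — from the minimal polynomial, the factor (x + 1)^2 tells us the largest block for λ = -1 has size 2.
Step 3 — with total size 4, 2 blocks, and largest block 2, the block sizes (in nonincreasing order) are [2, 2].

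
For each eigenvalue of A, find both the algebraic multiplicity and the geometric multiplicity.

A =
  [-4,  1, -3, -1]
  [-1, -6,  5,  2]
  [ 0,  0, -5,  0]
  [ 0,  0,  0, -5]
λ = -5: alg = 4, geom = 2

Step 1 — factor the characteristic polynomial to read off the algebraic multiplicities:
  χ_A(x) = (x + 5)^4

Step 2 — compute geometric multiplicities via the rank-nullity identity g(λ) = n − rank(A − λI):
  rank(A − (-5)·I) = 2, so dim ker(A − (-5)·I) = n − 2 = 2

Summary:
  λ = -5: algebraic multiplicity = 4, geometric multiplicity = 2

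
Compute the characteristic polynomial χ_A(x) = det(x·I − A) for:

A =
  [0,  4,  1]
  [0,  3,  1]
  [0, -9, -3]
x^3

Expanding det(x·I − A) (e.g. by cofactor expansion or by noting that A is similar to its Jordan form J, which has the same characteristic polynomial as A) gives
  χ_A(x) = x^3
which factors as x^3. The eigenvalues (with algebraic multiplicities) are λ = 0 with multiplicity 3.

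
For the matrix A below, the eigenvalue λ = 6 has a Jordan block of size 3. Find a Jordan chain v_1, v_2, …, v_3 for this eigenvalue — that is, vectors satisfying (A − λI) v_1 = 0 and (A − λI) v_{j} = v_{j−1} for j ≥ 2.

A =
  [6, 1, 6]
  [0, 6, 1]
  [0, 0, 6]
A Jordan chain for λ = 6 of length 3:
v_1 = (1, 0, 0)ᵀ
v_2 = (6, 1, 0)ᵀ
v_3 = (0, 0, 1)ᵀ

Let N = A − (6)·I. We want v_3 with N^3 v_3 = 0 but N^2 v_3 ≠ 0; then v_{j-1} := N · v_j for j = 3, …, 2.

Pick v_3 = (0, 0, 1)ᵀ.
Then v_2 = N · v_3 = (6, 1, 0)ᵀ.
Then v_1 = N · v_2 = (1, 0, 0)ᵀ.

Sanity check: (A − (6)·I) v_1 = (0, 0, 0)ᵀ = 0. ✓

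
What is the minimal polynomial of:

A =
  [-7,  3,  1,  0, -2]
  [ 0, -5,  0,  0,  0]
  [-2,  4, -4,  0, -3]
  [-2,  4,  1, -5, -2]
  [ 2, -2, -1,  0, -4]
x^3 + 15*x^2 + 75*x + 125

The characteristic polynomial is χ_A(x) = (x + 5)^5, so the eigenvalues are known. The minimal polynomial is
  m_A(x) = Π_λ (x − λ)^{k_λ}
where k_λ is the size of the *largest* Jordan block for λ (equivalently, the smallest k with (A − λI)^k v = 0 for every generalised eigenvector v of λ).

  λ = -5: largest Jordan block has size 3, contributing (x + 5)^3

So m_A(x) = (x + 5)^3 = x^3 + 15*x^2 + 75*x + 125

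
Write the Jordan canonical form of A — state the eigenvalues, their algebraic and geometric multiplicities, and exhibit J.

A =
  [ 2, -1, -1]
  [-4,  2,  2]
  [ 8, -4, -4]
J_2(0) ⊕ J_1(0)

The characteristic polynomial is
  det(x·I − A) = x^3

Eigenvalues and multiplicities (the geometric multiplicity of λ is n − rank(A − λI), which equals the number of Jordan blocks for λ):
  λ = 0: algebraic multiplicity = 3, geometric multiplicity = 2

Determining the block sizes for each eigenvalue:
  λ = 0: 2 blocks summing to 3 forces exactly one block of size 2 and the rest size 1 → block sizes [2, 1]

Assembling the blocks gives a Jordan form
J =
  [0, 1, 0]
  [0, 0, 0]
  [0, 0, 0]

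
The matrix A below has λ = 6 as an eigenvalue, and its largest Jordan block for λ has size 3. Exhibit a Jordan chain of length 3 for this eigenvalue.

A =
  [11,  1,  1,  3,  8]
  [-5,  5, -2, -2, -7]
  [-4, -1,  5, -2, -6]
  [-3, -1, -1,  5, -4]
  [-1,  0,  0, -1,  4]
A Jordan chain for λ = 6 of length 3:
v_1 = (-1, 1, 1, 1, 0)ᵀ
v_2 = (5, -5, -4, -3, -1)ᵀ
v_3 = (1, 0, 0, 0, 0)ᵀ

Let N = A − (6)·I. We want v_3 with N^3 v_3 = 0 but N^2 v_3 ≠ 0; then v_{j-1} := N · v_j for j = 3, …, 2.

Pick v_3 = (1, 0, 0, 0, 0)ᵀ.
Then v_2 = N · v_3 = (5, -5, -4, -3, -1)ᵀ.
Then v_1 = N · v_2 = (-1, 1, 1, 1, 0)ᵀ.

Sanity check: (A − (6)·I) v_1 = (0, 0, 0, 0, 0)ᵀ = 0. ✓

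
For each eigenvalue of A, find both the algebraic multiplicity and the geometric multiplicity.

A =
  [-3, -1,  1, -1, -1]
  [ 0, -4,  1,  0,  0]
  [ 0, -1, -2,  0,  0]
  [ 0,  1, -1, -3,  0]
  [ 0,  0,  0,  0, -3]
λ = -3: alg = 5, geom = 3

Step 1 — factor the characteristic polynomial to read off the algebraic multiplicities:
  χ_A(x) = (x + 3)^5

Step 2 — compute geometric multiplicities via the rank-nullity identity g(λ) = n − rank(A − λI):
  rank(A − (-3)·I) = 2, so dim ker(A − (-3)·I) = n − 2 = 3

Summary:
  λ = -3: algebraic multiplicity = 5, geometric multiplicity = 3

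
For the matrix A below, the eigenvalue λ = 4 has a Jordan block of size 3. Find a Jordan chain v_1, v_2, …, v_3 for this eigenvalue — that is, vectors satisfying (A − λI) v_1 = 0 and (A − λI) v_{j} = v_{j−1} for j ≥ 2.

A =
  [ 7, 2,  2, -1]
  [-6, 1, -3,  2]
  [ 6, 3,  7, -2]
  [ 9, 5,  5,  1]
A Jordan chain for λ = 4 of length 3:
v_1 = (1, -2, 2, 3)ᵀ
v_2 = (2, -3, 3, 5)ᵀ
v_3 = (0, 1, 0, 0)ᵀ

Let N = A − (4)·I. We want v_3 with N^3 v_3 = 0 but N^2 v_3 ≠ 0; then v_{j-1} := N · v_j for j = 3, …, 2.

Pick v_3 = (0, 1, 0, 0)ᵀ.
Then v_2 = N · v_3 = (2, -3, 3, 5)ᵀ.
Then v_1 = N · v_2 = (1, -2, 2, 3)ᵀ.

Sanity check: (A − (4)·I) v_1 = (0, 0, 0, 0)ᵀ = 0. ✓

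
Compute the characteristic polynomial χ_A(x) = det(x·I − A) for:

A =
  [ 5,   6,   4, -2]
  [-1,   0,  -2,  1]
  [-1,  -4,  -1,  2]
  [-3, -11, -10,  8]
x^4 - 12*x^3 + 54*x^2 - 108*x + 81

Expanding det(x·I − A) (e.g. by cofactor expansion or by noting that A is similar to its Jordan form J, which has the same characteristic polynomial as A) gives
  χ_A(x) = x^4 - 12*x^3 + 54*x^2 - 108*x + 81
which factors as (x - 3)^4. The eigenvalues (with algebraic multiplicities) are λ = 3 with multiplicity 4.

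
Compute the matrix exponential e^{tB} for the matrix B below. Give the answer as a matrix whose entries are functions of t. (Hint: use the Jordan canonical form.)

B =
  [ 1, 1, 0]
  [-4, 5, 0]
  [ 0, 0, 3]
e^{tB} =
  [-2*t*exp(3*t) + exp(3*t), t*exp(3*t), 0]
  [-4*t*exp(3*t), 2*t*exp(3*t) + exp(3*t), 0]
  [0, 0, exp(3*t)]

Strategy: write B = P · J · P⁻¹ where J is a Jordan canonical form, so e^{tB} = P · e^{tJ} · P⁻¹, and e^{tJ} can be computed block-by-block.

B has Jordan form
J =
  [3, 1, 0]
  [0, 3, 0]
  [0, 0, 3]
(up to reordering of blocks).

Per-block formulas:
  For a 1×1 block at λ = 3: exp(t · [3]) = [e^(3t)].
  For a 2×2 Jordan block J_2(3): exp(t · J_2(3)) = e^(3t)·(I + t·N), where N is the 2×2 nilpotent shift.

After assembling e^{tJ} and conjugating by P, we get:

e^{tB} =
  [-2*t*exp(3*t) + exp(3*t), t*exp(3*t), 0]
  [-4*t*exp(3*t), 2*t*exp(3*t) + exp(3*t), 0]
  [0, 0, exp(3*t)]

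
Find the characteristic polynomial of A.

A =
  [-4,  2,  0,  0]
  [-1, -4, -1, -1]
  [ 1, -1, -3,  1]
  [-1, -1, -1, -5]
x^4 + 16*x^3 + 96*x^2 + 256*x + 256

Expanding det(x·I − A) (e.g. by cofactor expansion or by noting that A is similar to its Jordan form J, which has the same characteristic polynomial as A) gives
  χ_A(x) = x^4 + 16*x^3 + 96*x^2 + 256*x + 256
which factors as (x + 4)^4. The eigenvalues (with algebraic multiplicities) are λ = -4 with multiplicity 4.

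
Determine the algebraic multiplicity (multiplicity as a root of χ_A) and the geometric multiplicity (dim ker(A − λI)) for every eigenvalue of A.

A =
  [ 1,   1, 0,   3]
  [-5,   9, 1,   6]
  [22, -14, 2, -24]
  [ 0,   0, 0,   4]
λ = 4: alg = 4, geom = 2

Step 1 — factor the characteristic polynomial to read off the algebraic multiplicities:
  χ_A(x) = (x - 4)^4

Step 2 — compute geometric multiplicities via the rank-nullity identity g(λ) = n − rank(A − λI):
  rank(A − (4)·I) = 2, so dim ker(A − (4)·I) = n − 2 = 2

Summary:
  λ = 4: algebraic multiplicity = 4, geometric multiplicity = 2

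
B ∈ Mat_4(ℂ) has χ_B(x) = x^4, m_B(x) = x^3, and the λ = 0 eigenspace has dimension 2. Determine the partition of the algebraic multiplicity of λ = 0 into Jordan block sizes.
Block sizes for λ = 0: [3, 1]

Step 1 — from the characteristic polynomial, algebraic multiplicity of λ = 0 is 4. From dim ker(B − (0)·I) = 2, there are exactly 2 Jordan blocks for λ = 0.
Step 2 — from the minimal polynomial, the factor (x − 0)^3 tells us the largest block for λ = 0 has size 3.
Step 3 — with total size 4, 2 blocks, and largest block 3, the block sizes (in nonincreasing order) are [3, 1].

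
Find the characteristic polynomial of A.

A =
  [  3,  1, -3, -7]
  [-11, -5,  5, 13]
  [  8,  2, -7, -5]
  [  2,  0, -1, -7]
x^4 + 16*x^3 + 96*x^2 + 256*x + 256

Expanding det(x·I − A) (e.g. by cofactor expansion or by noting that A is similar to its Jordan form J, which has the same characteristic polynomial as A) gives
  χ_A(x) = x^4 + 16*x^3 + 96*x^2 + 256*x + 256
which factors as (x + 4)^4. The eigenvalues (with algebraic multiplicities) are λ = -4 with multiplicity 4.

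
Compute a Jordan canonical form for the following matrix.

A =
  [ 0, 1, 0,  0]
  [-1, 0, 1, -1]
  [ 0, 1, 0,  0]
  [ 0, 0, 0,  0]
J_3(0) ⊕ J_1(0)

The characteristic polynomial is
  det(x·I − A) = x^4

Eigenvalues and multiplicities (the geometric multiplicity of λ is n − rank(A − λI), which equals the number of Jordan blocks for λ):
  λ = 0: algebraic multiplicity = 4, geometric multiplicity = 2

Determining the block sizes for each eigenvalue:
  λ = 0: with am = 4 and gm = 2, the partition is not yet determined (e.g. several partitions of 4 into 2 parts exist). Let N = A − (0)·I. Computing rank(N^1) = 2, rank(N^2) = 1, rank(N^3) = 0; the number of blocks of size ≥ j is rank(N^{j−1}) − rank(N^j), giving [2, 1, 1]. So we have 1 block(s) of size 3, 1 block(s) of size 1 → block sizes [3, 1]

Assembling the blocks gives a Jordan form
J =
  [0, 1, 0, 0]
  [0, 0, 1, 0]
  [0, 0, 0, 0]
  [0, 0, 0, 0]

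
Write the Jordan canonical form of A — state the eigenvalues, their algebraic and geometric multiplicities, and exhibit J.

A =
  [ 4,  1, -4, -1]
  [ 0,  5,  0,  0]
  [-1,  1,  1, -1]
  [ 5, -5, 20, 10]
J_2(5) ⊕ J_1(5) ⊕ J_1(5)

The characteristic polynomial is
  det(x·I − A) = x^4 - 20*x^3 + 150*x^2 - 500*x + 625 = (x - 5)^4

Eigenvalues and multiplicities (the geometric multiplicity of λ is n − rank(A − λI), which equals the number of Jordan blocks for λ):
  λ = 5: algebraic multiplicity = 4, geometric multiplicity = 3

Determining the block sizes for each eigenvalue:
  λ = 5: 3 blocks summing to 4 forces exactly one block of size 2 and the rest size 1 → block sizes [2, 1, 1]

Assembling the blocks gives a Jordan form
J =
  [5, 1, 0, 0]
  [0, 5, 0, 0]
  [0, 0, 5, 0]
  [0, 0, 0, 5]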